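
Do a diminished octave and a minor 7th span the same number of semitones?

11 semitones (diminished octave) vs 10 semitones (minor seventh): not equal.

No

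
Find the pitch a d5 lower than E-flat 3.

A 2

Five letter names down from E: A.
A diminished fifth spans 6 semitones, so from Eb3 the target pitch is A2.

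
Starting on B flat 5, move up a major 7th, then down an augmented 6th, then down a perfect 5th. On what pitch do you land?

A major seventh up from Bb5 is A6.
An augmented sixth down from A6 is Cb6.
Cb6 down a perfect fifth → Fb5 (7 semitones).

F flat 5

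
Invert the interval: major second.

minor 7th

The rule of nine gives the new number: 9 − 2 = 7, so a second becomes a seventh.
The quality also flips — major becomes minor — giving a minor seventh.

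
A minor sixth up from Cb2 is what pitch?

The sixth takes the letter from C up to A.
A minor sixth is 8 semitones; 8 semitones up from Cb2 gives Abb2.

Abb2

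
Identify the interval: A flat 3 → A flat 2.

P8

Descending from Ab3 to Ab2 is the same interval as ascending Ab2 to Ab3.
A to A is the same letter name, plus an octave: an octave.
Counting semitones, Ab2→Ab3 is 12, which is the perfect octave.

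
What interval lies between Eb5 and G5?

E to G spans three letter names (E-F-G) — that makes it a third of some quality.
Counting semitones, Eb5→G5 is 4, which is the major third.

major 3rd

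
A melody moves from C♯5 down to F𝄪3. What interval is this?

Descending from C#5 to F##3 is the same interval as ascending F##3 to C#5.
F to C spans five letter names (F-G-A-B-C), plus an octave: a twelfth.
F##3 to C#5 spans 18 semitones — one semitone narrower than the perfect twelfth (19) — giving a diminished twelfth.
(Equivalently, a compound diminished fifth: a diminished fifth plus an octave.)

diminished 12th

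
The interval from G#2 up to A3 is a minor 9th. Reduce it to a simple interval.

minor 2nd

Subtracting seven from the interval number removes an octave: 9 − 7 = 2.
Quality carries through unchanged, so the simple form is a minor second.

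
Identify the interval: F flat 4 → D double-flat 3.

major tenth

Descending from Fb4 to Dbb3 is the same interval as ascending Dbb3 to Fb4.
D to F spans three letter names (D-E-F), plus an octave, so the interval is some kind of tenth.
Dbb3 to Fb4 is 16 semitones, matching the major tenth exactly, so the quality is major.
(Equivalently, a compound major third: a major third plus an octave.)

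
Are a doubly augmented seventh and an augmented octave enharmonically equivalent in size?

Yes

Both span 13 semitones: a doubly augmented seventh and an augmented octave are the same chromatic distance.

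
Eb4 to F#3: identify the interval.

Descending from Eb4 to F#3 is the same interval as ascending F#3 to Eb4.
F to E spans seven letter names (F-G-A-B-C-D-E) — that makes it a seventh of some quality.
A major seventh would be 11 semitones; F#3 to Eb4 is 9, two semitones narrower, so the interval is diminished.

diminished seventh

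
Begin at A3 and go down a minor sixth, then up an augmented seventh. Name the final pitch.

B##3

Down a minor sixth from A3: C#3 (8 semitones down).
Up an augmented seventh from C#3: B##3 (12 semitones up).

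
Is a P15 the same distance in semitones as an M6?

No

24 semitones (perfect fifteenth) vs 9 semitones (major sixth): not equal.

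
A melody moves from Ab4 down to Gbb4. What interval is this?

Descending from Ab4 to Gbb4 is the same interval as ascending Gbb4 to Ab4.
G to A spans two letter names (G-A), so the interval is some kind of second.
The major second is 2 semitones; here we have 3, one semitone wider: augmented.

A2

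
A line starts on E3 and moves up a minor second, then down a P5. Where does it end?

A minor second up from E3 is F3.
Down a perfect fifth from F3: Bb2 (7 semitones down).

Bb2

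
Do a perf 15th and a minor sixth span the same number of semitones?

24 semitones (perfect fifteenth) vs 8 semitones (minor sixth): not equal.

No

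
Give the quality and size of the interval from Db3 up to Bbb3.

D to B spans six letter names (D-E-F-G-A-B): a sixth.
At 8 semitones, Db3→Bbb3 falls one short of a major sixth: minor.

minor sixth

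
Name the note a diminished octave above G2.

Gb3

For an octave the letter name doesn't change: still G, an octave up.
A diminished octave spans 11 semitones, so from G2 the target pitch is Gb3.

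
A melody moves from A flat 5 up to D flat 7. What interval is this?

perfect 11th

A to D spans four letter names (A-B-C-D), plus an octave, so the interval is some kind of eleventh.
Ab5 to Db7 is 17 semitones, matching the perfect eleventh exactly, so the quality is perfect.
(Equivalently, a compound perfect fourth: a perfect fourth plus an octave.)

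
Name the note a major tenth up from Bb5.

Counting three letter names plus an octave up from B lands on D.
A major tenth spans 16 semitones, so from Bb5 the target pitch is D7.

D7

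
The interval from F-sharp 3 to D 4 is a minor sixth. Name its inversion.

Inverted interval numbers add to nine, so a sixth pairs with a third (6 + 3 = 9).
Quality inverts too: minor becomes major. That makes the inversion a major third.

M3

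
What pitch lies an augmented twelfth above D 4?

The twelfth's letter: D up five letter names plus an octave → A.
An augmented twelfth spans 20 semitones, so from D4 the target pitch is A#5.

A-sharp 5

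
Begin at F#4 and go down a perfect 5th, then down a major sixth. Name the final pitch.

D3

A perfect fifth down from F#4 is B3.
Down a major sixth from B3: D3 (9 semitones down).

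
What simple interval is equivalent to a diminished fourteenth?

diminished 7th

Each octave removed subtracts seven from the number: 14 − 7 = 7.
That makes a diminished fourteenth a compound diminished seventh — an octave plus a diminished seventh.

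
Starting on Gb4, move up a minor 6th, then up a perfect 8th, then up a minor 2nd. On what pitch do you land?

Up a minor sixth from Gb4: Ebb5 (8 semitones up).
Up a perfect octave from Ebb5: Ebb6 (12 semitones up).
Up a minor second from Ebb6: Fbb6 (1 semitone up).

Fbb6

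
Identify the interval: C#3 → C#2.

P8

Descending from C#3 to C#2 is the same interval as ascending C#2 to C#3.
C to C is the same letter name, plus an octave — that makes it an octave of some quality.
Counting semitones, C#2→C#3 is 12, which is the perfect octave.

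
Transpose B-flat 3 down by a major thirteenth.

Six letters down from B (plus an octave) reaches D.
A major thirteenth is 21 semitones; 21 semitones down from Bb3 gives Db2.

D-flat 2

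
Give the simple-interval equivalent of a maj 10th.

Take out an octave (7 from the number): 10 − 7 = 3.
Quality carries through unchanged, so the simple form is a major third.

M3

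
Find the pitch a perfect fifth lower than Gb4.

Cb4

Counting five letter names down from G lands on C.
Moving 7 semitones down from Gb4 (the size of a perfect fifth) reaches Cb4.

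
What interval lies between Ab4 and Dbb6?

A to D spans four letter names (A-B-C-D), plus an octave: an eleventh.
A perfect eleventh would be 17 semitones; Ab4 to Dbb6 is 16, one semitone narrower, so the interval is diminished.
(Equivalently, a compound diminished fourth: a diminished fourth plus an octave.)

diminished eleventh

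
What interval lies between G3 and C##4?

doubly augmented fourth

G to C spans four letter names (G-A-B-C), so the interval is some kind of fourth.
G3 to C##4 spans 7 semitones — two semitones wider than the perfect fourth (5) — giving a doubly augmented fourth.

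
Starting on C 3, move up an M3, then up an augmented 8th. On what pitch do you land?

Up a major third from C3: E3 (4 semitones up).
E3 up an augmented octave → E#4 (13 semitones).

E sharp 4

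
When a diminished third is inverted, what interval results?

augmented 6th

The rule of nine gives the new number: 9 − 3 = 6, so a third becomes a sixth.
Quality inverts too: diminished becomes augmented. That makes the inversion an augmented sixth.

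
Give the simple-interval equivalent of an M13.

M6

Each octave removed subtracts seven from the number: 13 − 7 = 6.
So a major thirteenth is an octave plus a major sixth. The quality is unchanged.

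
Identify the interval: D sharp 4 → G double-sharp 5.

augmented 11th

D to G spans four letter names (D-E-F-G), plus an octave: an eleventh.
The perfect eleventh is 17 semitones; here we have 18, one semitone wider: augmented.
(Equivalently, a compound augmented fourth: an augmented fourth plus an octave.)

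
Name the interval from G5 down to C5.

Descending from G5 to C5 is the same interval as ascending C5 to G5.
C to G spans five letter names (C-D-E-F-G): a fifth.
The perfect fifth spans 7 semitones, and C5 to G5 is exactly 7 semitones — so this is a perfect fifth.

P5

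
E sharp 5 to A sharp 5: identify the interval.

P4

E to A spans four letter names (E-F-G-A), so the interval is some kind of fourth.
E#5 to A#5 is 5 semitones, matching the perfect fourth exactly, so the quality is perfect.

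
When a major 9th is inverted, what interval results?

minor seventh

First reduce the compound major ninth to its simple form, a major second.
The rule of nine gives the new number: 9 − 2 = 7, so a second becomes a seventh.
And major becomes minor under inversion, so we get a minor seventh.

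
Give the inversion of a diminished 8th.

Inverted interval numbers add to nine, so an octave pairs with a unison (8 + 1 = 9).
Quality inverts too: diminished becomes augmented. That makes the inversion an augmented unison.

augmented unison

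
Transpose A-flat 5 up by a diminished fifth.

Counting five letter names up from A lands on E.
Moving 6 semitones up from Ab5 (the size of a diminished fifth) reaches Ebb6.

E-double-flat 6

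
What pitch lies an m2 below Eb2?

D2

Counting two letter names down from E lands on D.
A minor second is 1 semitone; 1 semitone down from Eb2 gives D2.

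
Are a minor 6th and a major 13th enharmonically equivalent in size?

A minor sixth is 8 semitones but a major thirteenth is 21 semitones — different sizes.

No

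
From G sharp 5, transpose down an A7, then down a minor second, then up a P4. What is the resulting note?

Down an augmented seventh from G#5: Ab4 (12 semitones down).
Ab4 down a minor second → G4 (1 semitone).
Up a perfect fourth from G4: C5 (5 semitones up).

C 5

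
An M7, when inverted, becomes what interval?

The rule of nine gives the new number: 9 − 7 = 2, so a seventh becomes a second.
Quality inverts too: major becomes minor. That makes the inversion a minor second.

minor second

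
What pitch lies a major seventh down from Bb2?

Counting seven letter names down from B lands on C.
A major seventh spans 11 semitones, so from Bb2 the target pitch is Cb2.

Cb2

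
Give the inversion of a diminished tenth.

augmented sixth

First reduce the compound diminished tenth to its simple form, a diminished third.
The rule of nine gives the new number: 9 − 3 = 6, so a third becomes a sixth.
And diminished becomes augmented under inversion, so we get an augmented sixth.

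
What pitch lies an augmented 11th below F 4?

The eleventh's letter: F down four letter names plus an octave → C.
An augmented eleventh is 18 semitones; 18 semitones down from F4 gives Cb3.

C flat 3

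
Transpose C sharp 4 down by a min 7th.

D sharp 3

The seventh takes the letter from C down to D.
A minor seventh is 10 semitones; 10 semitones down from C#4 gives D#3.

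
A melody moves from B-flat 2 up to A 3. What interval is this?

B to A spans seven letter names (B-C-D-E-F-G-A), so the interval is some kind of seventh.
Counting semitones, Bb2→A3 is 11, which is the major seventh.

M7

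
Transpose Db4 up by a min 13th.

Six letters up from D (plus an octave) reaches B.
A minor thirteenth is 20 semitones; 20 semitones up from Db4 gives Bbb5.

Bbb5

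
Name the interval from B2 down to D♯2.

minor sixth

Descending from B2 to D#2 is the same interval as ascending D#2 to B2.
D to B spans six letter names (D-E-F-G-A-B), so the interval is some kind of sixth.
A major sixth would be 9 semitones, but D#2 to B2 is 8 — one semitone narrower, making it a minor sixth.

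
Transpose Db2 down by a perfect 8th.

An octave keeps the letter name D, an octave down from D.
Moving 12 semitones down from Db2 (the size of a perfect octave) reaches Db1.

Db1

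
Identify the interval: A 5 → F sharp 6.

major sixth

A to F spans six letter names (A-B-C-D-E-F) — that makes it a sixth of some quality.
The major sixth spans 9 semitones, and A5 to F#6 is exactly 9 semitones — so this is a major sixth.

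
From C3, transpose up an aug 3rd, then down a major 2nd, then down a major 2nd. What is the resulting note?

C3 up an augmented third → E#3 (5 semitones).
E#3 down a major second → D#3 (2 semitones).
D#3 down a major second → C#3 (2 semitones).

C#3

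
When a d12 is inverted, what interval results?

augmented fourth

First reduce the compound diminished twelfth to its simple form, a diminished fifth.
Interval numbers invert to sum to nine: 5 + 4 = 9, so a fifth inverts to a fourth.
Quality inverts too: diminished becomes augmented. That makes the inversion an augmented fourth.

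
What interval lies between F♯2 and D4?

F to D spans six letter names (F-G-A-B-C-D), plus an octave, so the interval is some kind of thirteenth.
F#2 to D4 is 20 semitones, a half step short of the major thirteenth (21), so this is minor.
(Equivalently, a compound minor sixth: a minor sixth plus an octave.)

minor 13th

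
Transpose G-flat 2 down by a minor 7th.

The seventh takes the letter from G down to A.
A minor seventh spans 10 semitones, so from Gb2 the target pitch is Ab1.

A-flat 1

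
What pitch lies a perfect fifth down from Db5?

The fifth takes the letter from D down to G.
A perfect fifth is 7 semitones; 7 semitones down from Db5 gives Gb4.

Gb4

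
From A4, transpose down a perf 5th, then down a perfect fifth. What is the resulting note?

A perfect fifth down from A4 is D4.
Down a perfect fifth from D4: G3 (7 semitones down).

G3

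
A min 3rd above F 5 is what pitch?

A-flat 5

The third takes the letter from F up to A.
A minor third is 3 semitones; 3 semitones up from F5 gives Ab5.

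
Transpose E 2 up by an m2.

The second takes the letter from E up to F.
A minor second is 1 semitone; 1 semitone up from E2 gives F2.

F 2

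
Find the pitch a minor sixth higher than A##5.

F##6

Counting six letter names up from A lands on F.
A minor sixth spans 8 semitones, so from A##5 the target pitch is F##6.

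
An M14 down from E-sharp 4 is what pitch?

F-sharp 2

The fourteenth's letter: E down seven letter names plus an octave → F.
A major fourteenth is 23 semitones; 23 semitones down from E#4 gives F#2.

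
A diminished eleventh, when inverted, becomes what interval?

augmented fifth

First reduce the compound diminished eleventh to its simple form, a diminished fourth.
Interval numbers invert to sum to nine: 4 + 5 = 9, so a fourth inverts to a fifth.
The quality also flips — diminished becomes augmented — giving an augmented fifth.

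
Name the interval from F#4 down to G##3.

diminished seventh

Descending from F#4 to G##3 is the same interval as ascending G##3 to F#4.
G to F spans seven letter names (G-A-B-C-D-E-F): a seventh.
G##3 to F#4 spans 9 semitones — two semitones narrower than the major seventh (11) — giving a diminished seventh.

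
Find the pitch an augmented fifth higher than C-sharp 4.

Counting five letter names up from C lands on G.
Moving 8 semitones up from C#4 (the size of an augmented fifth) reaches G##4.

G-double-sharp 4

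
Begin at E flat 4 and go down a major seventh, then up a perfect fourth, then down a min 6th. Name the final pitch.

A major seventh down from Eb4 is Fb3.
Up a perfect fourth from Fb3: Bbb3 (5 semitones up).
Bbb3 down a minor sixth → Db3 (8 semitones).

D flat 3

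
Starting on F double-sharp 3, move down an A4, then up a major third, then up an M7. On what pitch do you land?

An augmented fourth down from F##3 is C#3.
C#3 up a major third → E#3 (4 semitones).
Up a major seventh from E#3: D##4 (11 semitones up).

D double-sharp 4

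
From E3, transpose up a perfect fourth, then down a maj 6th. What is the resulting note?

A perfect fourth up from E3 is A3.
Down a major sixth from A3: C3 (9 semitones down).

C3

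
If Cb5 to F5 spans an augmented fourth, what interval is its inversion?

Interval numbers invert to sum to nine: 4 + 5 = 9, so a fourth inverts to a fifth.
The quality also flips — augmented becomes diminished — giving a diminished fifth.

diminished fifth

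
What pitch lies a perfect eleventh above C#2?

The eleventh's letter: C up four letter names plus an octave → F.
A perfect eleventh spans 17 semitones, so from C#2 the target pitch is F#3.

F#3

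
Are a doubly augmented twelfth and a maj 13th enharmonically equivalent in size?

A doubly augmented twelfth spans 21 semitones, and a major thirteenth also spans 21 semitones — they're enharmonic.

Yes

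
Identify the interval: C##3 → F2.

Descending from C##3 to F2 is the same interval as ascending F2 to C##3.
F to C spans five letter names (F-G-A-B-C), so the interval is some kind of fifth.
The perfect fifth is 7 semitones; here we have 9, two semitones wider: doubly augmented.

doubly augmented 5th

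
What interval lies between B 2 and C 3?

minor second

B to C spans two letter names (B-C), so the interval is some kind of second.
At 1 semitone, B2→C3 falls one short of a major second: minor.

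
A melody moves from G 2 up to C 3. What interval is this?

G to C spans four letter names (G-A-B-C): a fourth.
G2 to C3 is 5 semitones, matching the perfect fourth exactly, so the quality is perfect.

P4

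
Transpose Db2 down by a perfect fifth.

Gb1

The fifth takes the letter from D down to G.
A perfect fifth is 7 semitones; 7 semitones down from Db2 gives Gb1.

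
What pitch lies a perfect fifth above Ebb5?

The fifth takes the letter from E up to B.
Moving 7 semitones up from Ebb5 (the size of a perfect fifth) reaches Bbb5.

Bbb5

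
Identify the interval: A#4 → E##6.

A to E spans five letter names (A-B-C-D-E), plus an octave, so the interval is some kind of twelfth.
A#4 to E##6 spans 20 semitones — one semitone wider than the perfect twelfth (19) — giving an augmented twelfth.
(Equivalently, a compound augmented fifth: an augmented fifth plus an octave.)

augmented twelfth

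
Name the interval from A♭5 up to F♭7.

A to F spans six letter names (A-B-C-D-E-F), plus an octave: a thirteenth.
Ab5 to Fb7 is 20 semitones, a half step short of the major thirteenth (21), so this is minor.
(Equivalently, a compound minor sixth: a minor sixth plus an octave.)

minor 13th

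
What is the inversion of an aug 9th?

First reduce the compound augmented ninth to its simple form, an augmented second.
Inverted interval numbers add to nine, so a second pairs with a seventh (2 + 7 = 9).
Quality inverts too: augmented becomes diminished. That makes the inversion a diminished seventh.

diminished 7th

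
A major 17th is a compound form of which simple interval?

Take out 2 octaves (14 from the number): 17 − 14 = 3.
That makes a major seventeenth a compound major third — 2 octaves plus a major third.

major third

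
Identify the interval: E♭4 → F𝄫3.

Descending from Eb4 to Fbb3 is the same interval as ascending Fbb3 to Eb4.
F to E spans seven letter names (F-G-A-B-C-D-E), so the interval is some kind of seventh.
Fbb3 to Eb4 spans 12 semitones — one semitone wider than the major seventh (11) — giving an augmented seventh.

A7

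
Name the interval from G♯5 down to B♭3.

Descending from G#5 to Bb3 is the same interval as ascending Bb3 to G#5.
B to G spans six letter names (B-C-D-E-F-G), plus an octave — that makes it a thirteenth of some quality.
A major thirteenth would be 21 semitones; Bb3 to G#5 is 22, one semitone wider, so the interval is augmented.
(Equivalently, a compound augmented sixth: an augmented sixth plus an octave.)

A13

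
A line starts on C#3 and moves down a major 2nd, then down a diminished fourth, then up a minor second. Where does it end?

A major second down from C#3 is B2.
A diminished fourth down from B2 is F##2.
Up a minor second from F##2: G#2 (1 semitone up).

G#2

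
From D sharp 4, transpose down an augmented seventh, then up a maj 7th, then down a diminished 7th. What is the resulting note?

An augmented seventh down from D#4 is Eb3.
Eb3 up a major seventh → D4 (11 semitones).
A diminished seventh down from D4 is E#3.

E sharp 3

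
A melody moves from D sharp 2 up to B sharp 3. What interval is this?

D to B spans six letter names (D-E-F-G-A-B), plus an octave — that makes it a thirteenth of some quality.
Counting semitones, D#2→B#3 is 21, which is the major thirteenth.
(Equivalently, a compound major sixth: a major sixth plus an octave.)

major thirteenth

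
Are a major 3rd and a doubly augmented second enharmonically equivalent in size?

Yes

A major third spans 4 semitones, and a doubly augmented second also spans 4 semitones — they're enharmonic.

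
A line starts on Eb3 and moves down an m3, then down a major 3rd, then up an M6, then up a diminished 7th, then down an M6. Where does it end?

Eb3 down a minor third → C3 (3 semitones).
A major third down from C3 is Ab2.
Up a major sixth from Ab2: F3 (9 semitones up).
Up a diminished seventh from F3: Ebb4 (9 semitones up).
A major sixth down from Ebb4 is Gbb3.

Gbb3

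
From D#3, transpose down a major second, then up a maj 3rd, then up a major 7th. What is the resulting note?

Down a major second from D#3: C#3 (2 semitones down).
A major third up from C#3 is E#3.
A major seventh up from E#3 is D##4.

D##4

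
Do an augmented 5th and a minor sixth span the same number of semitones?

An augmented fifth spans 8 semitones, and a minor sixth also spans 8 semitones — they're enharmonic.

Yes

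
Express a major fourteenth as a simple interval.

Subtracting seven from the interval number removes an octave: 14 − 7 = 7.
That makes a major fourteenth a compound major seventh — an octave plus a major seventh.

major seventh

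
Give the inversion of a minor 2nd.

Inverted interval numbers add to nine, so a second pairs with a seventh (2 + 7 = 9).
And minor becomes major under inversion, so we get a major seventh.

M7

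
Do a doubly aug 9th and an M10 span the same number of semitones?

Yes

Both span 16 semitones: a doubly augmented ninth and a major tenth are the same chromatic distance.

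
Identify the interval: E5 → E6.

perfect octave

E to E is the same letter name, plus an octave, so the interval is some kind of octave.
E5 to E6 is 12 semitones, matching the perfect octave exactly, so the quality is perfect.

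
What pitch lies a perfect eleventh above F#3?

Counting four letter names plus an octave up from F lands on B.
A perfect eleventh is 17 semitones; 17 semitones up from F#3 gives B4.

B4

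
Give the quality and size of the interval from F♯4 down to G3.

Descending from F#4 to G3 is the same interval as ascending G3 to F#4.
G to F spans seven letter names (G-A-B-C-D-E-F): a seventh.
Counting semitones, G3→F#4 is 11, which is the major seventh.

major seventh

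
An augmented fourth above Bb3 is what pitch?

The fourth takes the letter from B up to E.
An augmented fourth spans 6 semitones, so from Bb3 the target pitch is E4.

E4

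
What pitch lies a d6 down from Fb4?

A3

Counting six letter names down from F lands on A.
Moving 7 semitones down from Fb4 (the size of a diminished sixth) reaches A3.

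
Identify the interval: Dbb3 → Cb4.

major seventh

D to C spans seven letter names (D-E-F-G-A-B-C): a seventh.
Dbb3 to Cb4 is 11 semitones, matching the major seventh exactly, so the quality is major.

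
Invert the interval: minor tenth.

M6

First reduce the compound minor tenth to its simple form, a minor third.
Inverted interval numbers add to nine, so a third pairs with a sixth (3 + 6 = 9).
The quality also flips — minor becomes major — giving a major sixth.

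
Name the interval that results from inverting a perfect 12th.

First reduce the compound perfect twelfth to its simple form, a perfect fifth.
Inverted interval numbers add to nine, so a fifth pairs with a fourth (5 + 4 = 9).
The quality also flips — perfect stays perfect — giving a perfect fourth.

P4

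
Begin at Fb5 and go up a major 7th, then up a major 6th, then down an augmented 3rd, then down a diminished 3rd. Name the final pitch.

Up a major seventh from Fb5: Eb6 (11 semitones up).
Up a major sixth from Eb6: C7 (9 semitones up).
An augmented third down from C7 is Abb6.
A diminished third down from Abb6 is F6.

F6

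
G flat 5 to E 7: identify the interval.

A13

G to E spans six letter names (G-A-B-C-D-E), plus an octave, so the interval is some kind of thirteenth.
The major thirteenth is 21 semitones; here we have 22, one semitone wider: augmented.
(Equivalently, a compound augmented sixth: an augmented sixth plus an octave.)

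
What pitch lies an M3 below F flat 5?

D double-flat 5

The third takes the letter from F down to D.
A major third is 4 semitones; 4 semitones down from Fb5 gives Dbb5.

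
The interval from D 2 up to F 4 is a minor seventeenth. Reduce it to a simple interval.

minor 3rd

Each octave removed subtracts seven from the number: 17 − 14 = 3.
So a minor seventeenth is 2 octaves plus a minor third. The quality is unchanged.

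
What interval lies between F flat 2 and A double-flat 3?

F to A spans three letter names (F-G-A), plus an octave — that makes it a tenth of some quality.
A major tenth would be 16 semitones, but Fb2 to Abb3 is 15 — one semitone narrower, making it a minor tenth.
(Equivalently, a compound minor third: a minor third plus an octave.)

minor tenth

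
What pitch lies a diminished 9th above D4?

Counting two letter names plus an octave up from D lands on E.
A diminished ninth is 12 semitones; 12 semitones up from D4 gives Ebb5.

Ebb5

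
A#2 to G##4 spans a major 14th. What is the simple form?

Each octave removed subtracts seven from the number: 14 − 7 = 7.
Quality carries through unchanged, so the simple form is a major seventh.

major 7th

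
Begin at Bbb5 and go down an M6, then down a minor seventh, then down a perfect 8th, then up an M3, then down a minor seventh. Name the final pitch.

A major sixth down from Bbb5 is Dbb5.
A minor seventh down from Dbb5 is Ebb4.
Ebb4 down a perfect octave → Ebb3 (12 semitones).
Up a major third from Ebb3: Gb3 (4 semitones up).
Down a minor seventh from Gb3: Ab2 (10 semitones down).

Ab2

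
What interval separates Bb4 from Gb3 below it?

Descending from Bb4 to Gb3 is the same interval as ascending Gb3 to Bb4.
G to B spans three letter names (G-A-B), plus an octave, so the interval is some kind of tenth.
Gb3 to Bb4 is 16 semitones, matching the major tenth exactly, so the quality is major.
(Equivalently, a compound major third: a major third plus an octave.)

major tenth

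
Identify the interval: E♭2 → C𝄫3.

E to C spans six letter names (E-F-G-A-B-C): a sixth.
Eb2 to Cbb3 spans 7 semitones — two semitones narrower than the major sixth (9) — giving a diminished sixth.

diminished sixth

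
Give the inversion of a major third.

minor 6th

Inverted interval numbers add to nine, so a third pairs with a sixth (3 + 6 = 9).
The quality also flips — major becomes minor — giving a minor sixth.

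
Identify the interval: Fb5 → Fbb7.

diminished fifteenth

F to F is the same letter name, plus 2 octaves — that makes it a fifteenth of some quality.
Fb5 to Fbb7 spans 23 semitones — one semitone narrower than the perfect fifteenth (24) — giving a diminished fifteenth.
(Equivalently, a compound diminished octave: a diminished octave plus an octave.)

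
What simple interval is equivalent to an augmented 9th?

Each octave removed subtracts seven from the number: 9 − 7 = 2.
That makes an augmented ninth a compound augmented second — an octave plus an augmented second.

augmented 2nd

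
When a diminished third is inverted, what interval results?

augmented sixth

Interval numbers invert to sum to nine: 3 + 6 = 9, so a third inverts to a sixth.
Quality inverts too: diminished becomes augmented. That makes the inversion an augmented sixth.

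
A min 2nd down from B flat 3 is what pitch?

The second takes the letter from B down to A.
A minor second is 1 semitone; 1 semitone down from Bb3 gives A3.

A 3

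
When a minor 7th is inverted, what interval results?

Interval numbers invert to sum to nine: 7 + 2 = 9, so a seventh inverts to a second.
The quality also flips — minor becomes major — giving a major second.

major second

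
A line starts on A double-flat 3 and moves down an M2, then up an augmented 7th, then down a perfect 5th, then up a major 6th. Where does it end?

Down a major second from Abb3: Gbb3 (2 semitones down).
Gbb3 up an augmented seventh → F4 (12 semitones).
Down a perfect fifth from F4: Bb3 (7 semitones down).
Bb3 up a major sixth → G4 (9 semitones).

G 4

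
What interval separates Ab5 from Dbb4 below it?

augmented twelfth

Descending from Ab5 to Dbb4 is the same interval as ascending Dbb4 to Ab5.
D to A spans five letter names (D-E-F-G-A), plus an octave — that makes it a twelfth of some quality.
Dbb4 to Ab5 spans 20 semitones — one semitone wider than the perfect twelfth (19) — giving an augmented twelfth.
(Equivalently, a compound augmented fifth: an augmented fifth plus an octave.)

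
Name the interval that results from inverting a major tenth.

First reduce the compound major tenth to its simple form, a major third.
The rule of nine gives the new number: 9 − 3 = 6, so a third becomes a sixth.
Quality inverts too: major becomes minor. That makes the inversion a minor sixth.

minor sixth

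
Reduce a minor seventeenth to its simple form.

minor 3rd

Take out 2 octaves (14 from the number): 17 − 14 = 3.
Quality carries through unchanged, so the simple form is a minor third.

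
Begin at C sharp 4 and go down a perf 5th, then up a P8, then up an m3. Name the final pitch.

A 4

A perfect fifth down from C#4 is F#3.
Up a perfect octave from F#3: F#4 (12 semitones up).
A minor third up from F#4 is A4.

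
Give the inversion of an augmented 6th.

Interval numbers invert to sum to nine: 6 + 3 = 9, so a sixth inverts to a third.
The quality also flips — augmented becomes diminished — giving a diminished third.

diminished third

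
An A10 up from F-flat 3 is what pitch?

A 4

Three letters up from F (plus an octave) reaches A.
An augmented tenth spans 17 semitones, so from Fb3 the target pitch is A4.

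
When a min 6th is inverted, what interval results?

major 3rd

Interval numbers invert to sum to nine: 6 + 3 = 9, so a sixth inverts to a third.
And minor becomes major under inversion, so we get a major third.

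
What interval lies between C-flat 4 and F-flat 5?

C to F spans four letter names (C-D-E-F), plus an octave: an eleventh.
The perfect eleventh spans 17 semitones, and Cb4 to Fb5 is exactly 17 semitones — so this is a perfect eleventh.
(Equivalently, a compound perfect fourth: a perfect fourth plus an octave.)

perfect eleventh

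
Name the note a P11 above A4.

D6

Counting four letter names plus an octave up from A lands on D.
A perfect eleventh spans 17 semitones, so from A4 the target pitch is D6.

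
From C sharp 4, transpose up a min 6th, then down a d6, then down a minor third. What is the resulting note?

A double-sharp 3

A minor sixth up from C#4 is A4.
Down a diminished sixth from A4: C##4 (7 semitones down).
A minor third down from C##4 is A##3.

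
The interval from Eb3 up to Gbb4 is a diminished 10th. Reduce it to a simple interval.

diminished third

Each octave removed subtracts seven from the number: 10 − 7 = 3.
That makes a diminished tenth a compound diminished third — an octave plus a diminished third.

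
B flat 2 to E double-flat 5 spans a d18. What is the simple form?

diminished fourth

Take out 2 octaves (14 from the number): 18 − 14 = 4.
Quality carries through unchanged, so the simple form is a diminished fourth.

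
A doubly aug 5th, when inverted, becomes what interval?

dd4

Interval numbers invert to sum to nine: 5 + 4 = 9, so a fifth inverts to a fourth.
And doubly augmented becomes doubly diminished under inversion, so we get a doubly diminished fourth.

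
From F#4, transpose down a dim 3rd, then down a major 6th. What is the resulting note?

A diminished third down from F#4 is D##4.
Down a major sixth from D##4: F##3 (9 semitones down).

F##3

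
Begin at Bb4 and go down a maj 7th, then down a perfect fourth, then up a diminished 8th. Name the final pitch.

Gbb4

A major seventh down from Bb4 is Cb4.
A perfect fourth down from Cb4 is Gb3.
A diminished octave up from Gb3 is Gbb4.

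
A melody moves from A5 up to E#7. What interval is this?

A to E spans five letter names (A-B-C-D-E), plus an octave, so the interval is some kind of twelfth.
A5 to E#7 spans 20 semitones — one semitone wider than the perfect twelfth (19) — giving an augmented twelfth.
(Equivalently, a compound augmented fifth: an augmented fifth plus an octave.)

A12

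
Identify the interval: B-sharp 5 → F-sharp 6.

B to F spans five letter names (B-C-D-E-F): a fifth.
The perfect fifth is 7 semitones; here we have 6, one semitone narrower: diminished.

diminished fifth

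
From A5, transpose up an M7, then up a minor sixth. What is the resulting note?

E7

A major seventh up from A5 is G#6.
Up a minor sixth from G#6: E7 (8 semitones up).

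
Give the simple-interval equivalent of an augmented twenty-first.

Take out 2 octaves (14 from the number): 21 − 14 = 7.
That makes an augmented twenty-first a compound augmented seventh — 2 octaves plus an augmented seventh.

augmented 7th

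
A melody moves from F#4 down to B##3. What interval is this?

Descending from F#4 to B##3 is the same interval as ascending B##3 to F#4.
B to F spans five letter names (B-C-D-E-F), so the interval is some kind of fifth.
B##3 to F#4 spans 5 semitones — two semitones narrower than the perfect fifth (7) — giving a doubly diminished fifth.

doubly diminished 5th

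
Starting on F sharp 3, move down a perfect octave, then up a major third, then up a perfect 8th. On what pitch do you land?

A sharp 3

F#3 down a perfect octave → F#2 (12 semitones).
A major third up from F#2 is A#2.
Up a perfect octave from A#2: A#3 (12 semitones up).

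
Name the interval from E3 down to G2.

Descending from E3 to G2 is the same interval as ascending G2 to E3.
G to E spans six letter names (G-A-B-C-D-E) — that makes it a sixth of some quality.
The major sixth spans 9 semitones, and G2 to E3 is exactly 9 semitones — so this is a major sixth.

M6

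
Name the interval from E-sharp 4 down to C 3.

Descending from E#4 to C3 is the same interval as ascending C3 to E#4.
C to E spans three letter names (C-D-E), plus an octave — that makes it a tenth of some quality.
A major tenth would be 16 semitones; C3 to E#4 is 17, one semitone wider, so the interval is augmented.
(Equivalently, a compound augmented third: an augmented third plus an octave.)

A10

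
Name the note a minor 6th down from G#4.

Six letter names down from G: B.
A minor sixth spans 8 semitones, so from G#4 the target pitch is B#3.

B#3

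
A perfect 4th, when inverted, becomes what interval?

The rule of nine gives the new number: 9 − 4 = 5, so a fourth becomes a fifth.
Quality inverts too: perfect stays perfect. That makes the inversion a perfect fifth.

P5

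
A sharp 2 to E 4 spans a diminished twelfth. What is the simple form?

Take out an octave (7 from the number): 12 − 7 = 5.
So a diminished twelfth is an octave plus a diminished fifth. The quality is unchanged.

d5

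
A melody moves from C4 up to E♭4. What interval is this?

minor third

C to E spans three letter names (C-D-E), so the interval is some kind of third.
C4 to Eb4 is 3 semitones, a half step short of the major third (4), so this is minor.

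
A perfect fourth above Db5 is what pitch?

Gb5

Four letter names up from D: G.
A perfect fourth is 5 semitones; 5 semitones up from Db5 gives Gb5.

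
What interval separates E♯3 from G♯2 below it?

Descending from E#3 to G#2 is the same interval as ascending G#2 to E#3.
G to E spans six letter names (G-A-B-C-D-E), so the interval is some kind of sixth.
Counting semitones, G#2→E#3 is 9, which is the major sixth.

major sixth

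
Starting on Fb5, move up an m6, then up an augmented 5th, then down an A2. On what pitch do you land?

Fb5 up a minor sixth → Dbb6 (8 semitones).
Up an augmented fifth from Dbb6: Ab6 (8 semitones up).
Down an augmented second from Ab6: Gbb6 (3 semitones down).

Gbb6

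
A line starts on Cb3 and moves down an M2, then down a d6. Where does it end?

A major second down from Cb3 is Bbb2.
A diminished sixth down from Bbb2 is D2.

D2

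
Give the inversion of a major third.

m6

The rule of nine gives the new number: 9 − 3 = 6, so a third becomes a sixth.
And major becomes minor under inversion, so we get a minor sixth.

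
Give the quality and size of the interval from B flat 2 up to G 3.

major 6th

B to G spans six letter names (B-C-D-E-F-G): a sixth.
Counting semitones, Bb2→G3 is 9, which is the major sixth.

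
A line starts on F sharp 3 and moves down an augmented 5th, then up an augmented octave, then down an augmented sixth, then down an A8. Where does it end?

An augmented fifth down from F#3 is Bb2.
An augmented octave up from Bb2 is B3.
Down an augmented sixth from B3: Db3 (10 semitones down).
Down an augmented octave from Db3: Dbb2 (13 semitones down).

D double-flat 2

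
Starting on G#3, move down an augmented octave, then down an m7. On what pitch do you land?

Down an augmented octave from G#3: G2 (13 semitones down).
G2 down a minor seventh → A1 (10 semitones).

A1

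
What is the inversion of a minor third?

M6

Interval numbers invert to sum to nine: 3 + 6 = 9, so a third inverts to a sixth.
Quality inverts too: minor becomes major. That makes the inversion a major sixth.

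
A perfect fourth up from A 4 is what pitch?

Four letter names up from A: D.
A perfect fourth spans 5 semitones, so from A4 the target pitch is D5.

D 5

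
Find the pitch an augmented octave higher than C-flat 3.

C 4

The letter stays C (same as the start), shifted an octave up.
An augmented octave is 13 semitones; 13 semitones up from Cb3 gives C4.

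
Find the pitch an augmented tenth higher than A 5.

Counting three letter names plus an octave up from A lands on C.
An augmented tenth is 17 semitones; 17 semitones up from A5 gives C##7.

C-double-sharp 7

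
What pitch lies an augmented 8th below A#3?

The letter stays A (same as the start), shifted an octave down.
Moving 13 semitones down from A#3 (the size of an augmented octave) reaches A2.

A2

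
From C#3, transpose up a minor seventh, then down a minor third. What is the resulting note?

C#3 up a minor seventh → B3 (10 semitones).
Down a minor third from B3: G#3 (3 semitones down).

G#3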